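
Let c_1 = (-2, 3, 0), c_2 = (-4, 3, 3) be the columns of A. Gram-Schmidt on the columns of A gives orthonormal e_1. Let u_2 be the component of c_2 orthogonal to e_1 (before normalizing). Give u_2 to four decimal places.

u_2 = (-1.3846, -0.9231, 3.0000)

c_1 = (-2, 3, 0); ‖c_1‖ = 3.6056, so e_1 = (-0.5547, 0.8321, 0.0000).
e_1·c_2 = (-0.5547)·(-4) + 0.8321·3 + 0.0000·3 = 4.7150.
u_2 = c_2 − 4.7150·e_1 = (-1.3846, -0.9231, 3.0000).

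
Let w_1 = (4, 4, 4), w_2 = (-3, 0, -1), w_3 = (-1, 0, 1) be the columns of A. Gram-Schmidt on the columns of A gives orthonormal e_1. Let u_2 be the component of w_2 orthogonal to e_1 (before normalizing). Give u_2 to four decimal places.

u_2 = (-1.6667, 1.3333, 0.3333)

e_1 = w_1/‖w_1‖ = (4, 4, 4)/6.9282 = (0.5774, 0.5774, 0.5774).
r_{12} = e_1·w_2 = -2.3094.
u_2 = w_2 + 2.3094·e_1 = (-1.6667, 1.3333, 0.3333).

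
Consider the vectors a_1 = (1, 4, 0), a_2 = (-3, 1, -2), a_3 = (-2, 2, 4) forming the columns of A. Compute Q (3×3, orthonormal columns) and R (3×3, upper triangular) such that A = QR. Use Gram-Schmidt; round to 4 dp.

Q = [[0.2425, -0.8192, -0.5197], [0.9701, 0.2048, 0.1299], [0.0000, -0.5356, 0.8444]], R = [[4.1231, 0.2425, 1.4552], [0.0000, 3.7338, -0.0945], [0.0000, 0.0000, 4.6769]]

a_1 = (1, 4, 0); ‖a_1‖ = 4.1231, so q_1 = (0.2425, 0.9701, 0.0000).
q_1·a_2 = 0.2425·(-3) + 0.9701·1 + 0.0000·(-2) = 0.2425.
u_2 = a_2 − 0.2425·q_1 = (-3.0588, 0.7647, -2.0000).
‖u_2‖ = 3.7338, so q_2 = (-0.8192, 0.2048, -0.5356).
q_1·a_3 = 0.2425·(-2) + 0.9701·2 + 0.0000·4 = 1.4552; q_2·a_3 = (-0.8192)·(-2) + 0.2048·2 + (-0.5356)·4 = -0.0945.
u_3 = a_3 − 1.4552·q_1 + 0.0945·q_2 = (-2.4304, 0.6076, 3.9494).
‖u_3‖ = 4.6769, so q_3 = (-0.5197, 0.1299, 0.8444).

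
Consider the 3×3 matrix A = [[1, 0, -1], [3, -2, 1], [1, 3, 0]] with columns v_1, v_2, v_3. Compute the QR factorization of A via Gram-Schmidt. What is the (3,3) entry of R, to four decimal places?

v_1 = (1, 3, 1); ‖v_1‖ = 3.3166, so q_1 = (0.3015, 0.9045, 0.3015).
q_1·v_2 = 0.3015·0 + 0.9045·(-2) + 0.3015·3 = -0.9045.
u_2 = v_2 + 0.9045·q_1 = (0.2727, -1.1818, 3.2727).
‖u_2‖ = 3.4902, so q_2 = (0.0781, -0.3386, 0.9377).
q_1·v_3 = 0.3015·(-1) + 0.9045·1 + 0.3015·0 = 0.6030; q_2·v_3 = 0.0781·(-1) + (-0.3386)·1 + 0.9377·0 = -0.4167.
u_3 = v_3 − 0.6030·q_1 + 0.4167·q_2 = (-1.1493, 0.3134, 0.2090).
r_{33} = ‖u_3‖ = 1.2094.

r_{33} = 1.2094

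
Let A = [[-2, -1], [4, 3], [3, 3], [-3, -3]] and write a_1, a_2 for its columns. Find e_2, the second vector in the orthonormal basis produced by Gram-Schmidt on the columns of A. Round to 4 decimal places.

e_1 = a_1/‖a_1‖ = (-2, 4, 3, -3)/6.1644 = (-0.3244, 0.6489, 0.4867, -0.4867).
r_{12} = e_1·a_2 = 5.1911.
u_2 = a_2 − 5.1911·e_1 = (0.6842, -0.3684, 0.4737, -0.4737).
‖u_2‖ = 1.0260, so e_2 = (0.6669, -0.3591, 0.4617, -0.4617).

e_2 = (0.6669, -0.3591, 0.4617, -0.4617)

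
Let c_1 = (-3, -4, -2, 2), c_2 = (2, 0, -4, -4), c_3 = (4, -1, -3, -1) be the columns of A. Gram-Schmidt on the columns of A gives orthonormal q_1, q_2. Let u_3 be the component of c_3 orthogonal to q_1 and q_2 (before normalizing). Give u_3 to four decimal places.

c_1 = (-3, -4, -2, 2); ‖c_1‖ = 5.7446, so q_1 = (-0.5222, -0.6963, -0.3482, 0.3482).
q_1·c_2 = (-0.5222)·2 + (-0.6963)·0 + (-0.3482)·(-4) + 0.3482·(-4) = -1.0445.
u_2 = c_2 + 1.0445·q_1 = (1.4545, -0.7273, -4.3636, -3.6364).
‖u_2‖ = 5.9084, so q_2 = (0.2462, -0.1231, -0.7385, -0.6155).
q_1·c_3 = (-0.5222)·4 + (-0.6963)·(-1) + (-0.3482)·(-3) + 0.3482·(-1) = -0.6963; q_2·c_3 = 0.2462·4 + (-0.1231)·(-1) + (-0.7385)·(-3) + (-0.6155)·(-1) = 3.9389.
u_3 = c_3 + 0.6963·q_1 − 3.9389·q_2 = (2.6667, -1.0000, -0.3333, 1.6667).

u_3 = (2.6667, -1.0000, -0.3333, 1.6667)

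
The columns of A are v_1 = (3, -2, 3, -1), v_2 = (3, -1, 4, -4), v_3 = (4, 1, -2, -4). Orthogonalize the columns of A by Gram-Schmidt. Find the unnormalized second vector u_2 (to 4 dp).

e_1 = v_1/‖v_1‖ = (3, -2, 3, -1)/4.7958 = (0.6255, -0.4170, 0.6255, -0.2085).
r_{12} = e_1·v_2 = 5.6299.
u_2 = v_2 − 5.6299·e_1 = (-0.5217, 1.3478, 0.4783, -2.8261).

u_2 = (-0.5217, 1.3478, 0.4783, -2.8261)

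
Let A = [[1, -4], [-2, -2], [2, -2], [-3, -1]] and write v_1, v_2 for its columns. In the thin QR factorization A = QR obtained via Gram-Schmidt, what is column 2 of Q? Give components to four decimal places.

v_1 = (1, -2, 2, -3); ‖v_1‖ = 4.2426, so e_1 = (0.2357, -0.4714, 0.4714, -0.7071).
e_1·v_2 = 0.2357·(-4) + (-0.4714)·(-2) + 0.4714·(-2) + (-0.7071)·(-1) = -0.2357.
u_2 = v_2 + 0.2357·e_1 = (-3.9444, -2.1111, -1.8889, -1.1667).
‖u_2‖ = 4.9944, so e_2 = (-0.7898, -0.4227, -0.3782, -0.2336).

e_2 = (-0.7898, -0.4227, -0.3782, -0.2336)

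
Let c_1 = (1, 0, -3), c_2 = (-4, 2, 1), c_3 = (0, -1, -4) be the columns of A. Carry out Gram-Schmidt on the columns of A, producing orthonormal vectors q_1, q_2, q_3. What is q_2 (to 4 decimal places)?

q_2 = (-0.8224, 0.4984, -0.2741)

c_1 = (1, 0, -3); ‖c_1‖ = 3.1623, so q_1 = (0.3162, 0.0000, -0.9487).
q_1·c_2 = 0.3162·(-4) + 0.0000·2 + (-0.9487)·1 = -2.2136.
u_2 = c_2 + 2.2136·q_1 = (-3.3000, 2.0000, -1.1000).
‖u_2‖ = 4.0125, so q_2 = (-0.8224, 0.4984, -0.2741).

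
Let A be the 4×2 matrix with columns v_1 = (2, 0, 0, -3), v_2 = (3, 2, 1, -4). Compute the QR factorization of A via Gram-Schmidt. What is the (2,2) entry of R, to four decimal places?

r_{22} = 2.2532

v_1 = (2, 0, 0, -3); ‖v_1‖ = 3.6056, so q_1 = (0.5547, 0.0000, 0.0000, -0.8321).
q_1·v_2 = 0.5547·3 + 0.0000·2 + 0.0000·1 + (-0.8321)·(-4) = 4.9923.
u_2 = v_2 − 4.9923·q_1 = (0.2308, 2.0000, 1.0000, 0.1538).
r_{22} = ‖u_2‖ = 2.2532.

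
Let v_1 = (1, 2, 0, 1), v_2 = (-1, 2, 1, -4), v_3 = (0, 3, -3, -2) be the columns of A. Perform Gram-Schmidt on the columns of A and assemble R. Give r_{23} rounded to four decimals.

r_{23} = 2.4968

q_1 = v_1/‖v_1‖ = (1, 2, 0, 1)/2.4495 = (0.4082, 0.8165, 0.0000, 0.4082).
r_{12} = q_1·v_2 = -0.4082.
u_2 = v_2 + 0.4082·q_1 = (-0.8333, 2.3333, 1.0000, -3.8333).
‖u_2‖ = 4.6726, so q_2 = (-0.1783, 0.4994, 0.2140, -0.8204).
r_{23} = q_2·v_3 = 2.4968.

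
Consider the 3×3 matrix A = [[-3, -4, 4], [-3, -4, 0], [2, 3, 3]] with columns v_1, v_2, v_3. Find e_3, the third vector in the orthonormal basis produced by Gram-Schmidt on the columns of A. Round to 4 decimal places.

v_1 = (-3, -3, 2); ‖v_1‖ = 4.6904, so e_1 = (-0.6396, -0.6396, 0.4264).
e_1·v_2 = (-0.6396)·(-4) + (-0.6396)·(-4) + 0.4264·3 = 6.3960.
u_2 = v_2 − 6.3960·e_1 = (0.0909, 0.0909, 0.2727).
‖u_2‖ = 0.3015, so e_2 = (0.3015, 0.3015, 0.9045).
e_1·v_3 = (-0.6396)·4 + (-0.6396)·0 + 0.4264·3 = -1.2792; e_2·v_3 = 0.3015·4 + 0.3015·0 + 0.9045·3 = 3.9196.
u_3 = v_3 + 1.2792·e_1 − 3.9196·e_2 = (2.0000, -2.0000, 0.0000).
‖u_3‖ = 2.8284, so e_3 = (0.7071, -0.7071, 0.0000).

e_3 = (0.7071, -0.7071, 0.0000)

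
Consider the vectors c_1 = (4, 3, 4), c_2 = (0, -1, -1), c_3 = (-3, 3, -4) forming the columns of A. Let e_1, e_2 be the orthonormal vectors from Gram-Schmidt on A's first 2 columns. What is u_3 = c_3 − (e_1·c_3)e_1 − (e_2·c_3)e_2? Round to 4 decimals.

u_3 = (0.7576, 3.0303, -3.0303)

e_1 = c_1/‖c_1‖ = (4, 3, 4)/6.4031 = (0.6247, 0.4685, 0.6247).
r_{12} = e_1·c_2 = -1.0932.
u_2 = c_2 + 1.0932·e_1 = (0.6829, -0.4878, -0.3171).
‖u_2‖ = 0.8971, so e_2 = (0.7612, -0.5437, -0.3534).
r_{13} = e_1·c_3 = -2.9673; r_{23} = e_2·c_3 = -2.5011.
u_3 = c_3 + 2.9673·e_1 + 2.5011·e_2 = (0.7576, 3.0303, -3.0303).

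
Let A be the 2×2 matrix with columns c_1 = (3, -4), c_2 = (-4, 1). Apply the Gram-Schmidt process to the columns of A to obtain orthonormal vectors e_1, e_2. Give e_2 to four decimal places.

e_1 = c_1/‖c_1‖ = (3, -4)/5.0000 = (0.6000, -0.8000).
r_{12} = e_1·c_2 = -3.2000.
u_2 = c_2 + 3.2000·e_1 = (-2.0800, -1.5600).
‖u_2‖ = 2.6000, so e_2 = (-0.8000, -0.6000).

e_2 = (-0.8000, -0.6000)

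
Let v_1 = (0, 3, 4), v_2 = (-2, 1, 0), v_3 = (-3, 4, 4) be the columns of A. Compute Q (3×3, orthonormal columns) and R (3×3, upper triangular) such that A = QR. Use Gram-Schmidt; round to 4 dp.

Q = [[0.0000, -0.9285, -0.3714], [0.6000, 0.2971, -0.7428], [0.8000, -0.2228, 0.5571]], R = [[5.0000, 0.6000, 5.6000], [0.0000, 2.1541, 3.0825], [0.0000, 0.0000, 0.3714]]

v_1 = (0, 3, 4); ‖v_1‖ = 5.0000, so q_1 = (0.0000, 0.6000, 0.8000).
q_1·v_2 = 0.0000·(-2) + 0.6000·1 + 0.8000·0 = 0.6000.
u_2 = v_2 − 0.6000·q_1 = (-2.0000, 0.6400, -0.4800).
‖u_2‖ = 2.1541, so q_2 = (-0.9285, 0.2971, -0.2228).
q_1·v_3 = 0.0000·(-3) + 0.6000·4 + 0.8000·4 = 5.6000; q_2·v_3 = (-0.9285)·(-3) + 0.2971·4 + (-0.2228)·4 = 3.0825.
u_3 = v_3 − 5.6000·q_1 − 3.0825·q_2 = (-0.1379, -0.2759, 0.2069).
‖u_3‖ = 0.3714, so q_3 = (-0.3714, -0.7428, 0.5571).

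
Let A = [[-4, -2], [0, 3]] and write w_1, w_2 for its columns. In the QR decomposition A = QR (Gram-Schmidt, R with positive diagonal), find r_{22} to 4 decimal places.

r_{22} = 3.0000

q_1 = w_1/‖w_1‖ = (-4, 0)/4.0000 = (-1.0000, 0.0000).
r_{12} = q_1·w_2 = 2.0000.
u_2 = w_2 − 2.0000·q_1 = (0.0000, 3.0000).
r_{22} = ‖u_2‖ = 3.0000.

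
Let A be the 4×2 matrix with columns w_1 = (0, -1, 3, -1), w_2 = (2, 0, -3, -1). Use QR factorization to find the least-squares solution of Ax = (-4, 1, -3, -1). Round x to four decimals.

x = (-1.2222, -0.5556)

w_1 = (0, -1, 3, -1); ‖w_1‖ = 3.3166, so q_1 = (0.0000, -0.3015, 0.9045, -0.3015).
q_1·w_2 = 0.0000·2 + (-0.3015)·0 + 0.9045·(-3) + (-0.3015)·(-1) = -2.4121.
u_2 = w_2 + 2.4121·q_1 = (2.0000, -0.7273, -0.8182, -1.7273).
‖u_2‖ = 2.8604, so q_2 = (0.6992, -0.2543, -0.2860, -0.6039).
Qᵀb = (-2.7136, -1.5891).
Back-substitute: x_2 = -1.5891/2.8604 = -0.5556.
x_1 = (-2.7136 + 2.4121·(-0.5556))/3.3166 = -1.2222.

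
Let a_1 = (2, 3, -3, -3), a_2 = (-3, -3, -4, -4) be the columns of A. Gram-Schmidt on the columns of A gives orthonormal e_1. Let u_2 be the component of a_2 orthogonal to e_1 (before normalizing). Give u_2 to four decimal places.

u_2 = (-3.5806, -3.8710, -3.1290, -3.1290)

a_1 = (2, 3, -3, -3); ‖a_1‖ = 5.5678, so e_1 = (0.3592, 0.5388, -0.5388, -0.5388).
e_1·a_2 = 0.3592·(-3) + 0.5388·(-3) + (-0.5388)·(-4) + (-0.5388)·(-4) = 1.6164.
u_2 = a_2 − 1.6164·e_1 = (-3.5806, -3.8710, -3.1290, -3.1290).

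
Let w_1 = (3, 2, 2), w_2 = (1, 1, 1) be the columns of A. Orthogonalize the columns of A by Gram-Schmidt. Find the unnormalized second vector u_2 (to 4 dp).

u_2 = (-0.2353, 0.1765, 0.1765)

w_1 = (3, 2, 2); ‖w_1‖ = 4.1231, so e_1 = (0.7276, 0.4851, 0.4851).
e_1·w_2 = 0.7276·1 + 0.4851·1 + 0.4851·1 = 1.6977.
u_2 = w_2 − 1.6977·e_1 = (-0.2353, 0.1765, 0.1765).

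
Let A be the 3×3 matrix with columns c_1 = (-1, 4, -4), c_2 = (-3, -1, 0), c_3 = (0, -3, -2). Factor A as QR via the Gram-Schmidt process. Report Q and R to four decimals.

c_1 = (-1, 4, -4); ‖c_1‖ = 5.7446, so e_1 = (-0.1741, 0.6963, -0.6963).
e_1·c_2 = (-0.1741)·(-3) + 0.6963·(-1) + (-0.6963)·0 = -0.1741.
u_2 = c_2 + 0.1741·e_1 = (-3.0303, -0.8788, -0.1212).
‖u_2‖ = 3.1575, so e_2 = (-0.9597, -0.2783, -0.0384).
e_1·c_3 = (-0.1741)·0 + 0.6963·(-3) + (-0.6963)·(-2) = -0.6963; e_2·c_3 = (-0.9597)·0 + (-0.2783)·(-3) + (-0.0384)·(-2) = 0.9117.
u_3 = c_3 + 0.6963·e_1 − 0.9117·e_2 = (0.7538, -2.2614, -2.4498).
‖u_3‖ = 3.4182, so e_3 = (0.2205, -0.6616, -0.7167).

Q = [[-0.1741, -0.9597, 0.2205], [0.6963, -0.2783, -0.6616], [-0.6963, -0.0384, -0.7167]], R = [[5.7446, -0.1741, -0.6963], [0.0000, 3.1575, 0.9117], [0.0000, 0.0000, 3.4182]]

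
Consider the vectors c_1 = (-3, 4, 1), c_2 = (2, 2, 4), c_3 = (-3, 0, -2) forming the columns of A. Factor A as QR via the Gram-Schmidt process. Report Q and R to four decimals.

Q = [[-0.5883, 0.5661, -0.5774], [0.7845, 0.2265, -0.5774], [0.1961, 0.7926, 0.5774]], R = [[5.0990, 1.1767, 1.3728], [0.0000, 4.7556, -3.2836], [0.0000, 0.0000, 0.5774]]

c_1 = (-3, 4, 1); ‖c_1‖ = 5.0990, so e_1 = (-0.5883, 0.7845, 0.1961).
e_1·c_2 = (-0.5883)·2 + 0.7845·2 + 0.1961·4 = 1.1767.
u_2 = c_2 − 1.1767·e_1 = (2.6923, 1.0769, 3.7692).
‖u_2‖ = 4.7556, so e_2 = (0.5661, 0.2265, 0.7926).
e_1·c_3 = (-0.5883)·(-3) + 0.7845·0 + 0.1961·(-2) = 1.3728; e_2·c_3 = 0.5661·(-3) + 0.2265·0 + 0.7926·(-2) = -3.2836.
u_3 = c_3 − 1.3728·e_1 + 3.2836·e_2 = (-0.3333, -0.3333, 0.3333).
‖u_3‖ = 0.5774, so e_3 = (-0.5774, -0.5774, 0.5774).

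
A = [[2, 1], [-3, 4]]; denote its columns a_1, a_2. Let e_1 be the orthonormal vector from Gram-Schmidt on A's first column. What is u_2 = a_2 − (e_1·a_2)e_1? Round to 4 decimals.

u_2 = (2.5385, 1.6923)

a_1 = (2, -3); ‖a_1‖ = 3.6056, so e_1 = (0.5547, -0.8321).
e_1·a_2 = 0.5547·1 + (-0.8321)·4 = -2.7735.
u_2 = a_2 + 2.7735·e_1 = (2.5385, 1.6923).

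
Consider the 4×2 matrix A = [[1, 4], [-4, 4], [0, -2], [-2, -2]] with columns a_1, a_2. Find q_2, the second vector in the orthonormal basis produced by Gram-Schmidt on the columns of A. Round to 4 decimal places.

a_1 = (1, -4, 0, -2); ‖a_1‖ = 4.5826, so q_1 = (0.2182, -0.8729, 0.0000, -0.4364).
q_1·a_2 = 0.2182·4 + (-0.8729)·4 + 0.0000·(-2) + (-0.4364)·(-2) = -1.7457.
u_2 = a_2 + 1.7457·q_1 = (4.3810, 2.4762, -2.0000, -2.7619).
‖u_2‖ = 6.0788, so q_2 = (0.7207, 0.4073, -0.3290, -0.4543).

q_2 = (0.7207, 0.4073, -0.3290, -0.4543)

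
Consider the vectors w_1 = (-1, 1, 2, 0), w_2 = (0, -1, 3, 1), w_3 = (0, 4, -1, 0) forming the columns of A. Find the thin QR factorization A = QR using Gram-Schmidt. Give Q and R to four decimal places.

Q = [[-0.4082, 0.3188, 0.6015], [0.4082, -0.7013, 0.5804], [0.8165, 0.5101, 0.0106], [0.0000, 0.3825, 0.5488]], R = [[2.4495, 2.0412, 0.8165], [0.0000, 2.6141, -3.3154], [0.0000, 0.0000, 2.3112]]

w_1 = (-1, 1, 2, 0); ‖w_1‖ = 2.4495, so q_1 = (-0.4082, 0.4082, 0.8165, 0.0000).
q_1·w_2 = (-0.4082)·0 + 0.4082·(-1) + 0.8165·3 + 0.0000·1 = 2.0412.
u_2 = w_2 − 2.0412·q_1 = (0.8333, -1.8333, 1.3333, 1.0000).
‖u_2‖ = 2.6141, so q_2 = (0.3188, -0.7013, 0.5101, 0.3825).
q_1·w_3 = (-0.4082)·0 + 0.4082·4 + 0.8165·(-1) + 0.0000·0 = 0.8165; q_2·w_3 = 0.3188·0 + (-0.7013)·4 + 0.5101·(-1) + 0.3825·0 = -3.3154.
u_3 = w_3 − 0.8165·q_1 + 3.3154·q_2 = (1.3902, 1.3415, 0.0244, 1.2683).
‖u_3‖ = 2.3112, so q_3 = (0.6015, 0.5804, 0.0106, 0.5488).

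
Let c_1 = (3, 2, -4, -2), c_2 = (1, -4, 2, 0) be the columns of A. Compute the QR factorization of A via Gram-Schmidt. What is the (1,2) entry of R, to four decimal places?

c_1 = (3, 2, -4, -2); ‖c_1‖ = 5.7446, so e_1 = (0.5222, 0.3482, -0.6963, -0.3482).
r_{12} = e_1·c_2 = -2.2630.

r_{12} = -2.2630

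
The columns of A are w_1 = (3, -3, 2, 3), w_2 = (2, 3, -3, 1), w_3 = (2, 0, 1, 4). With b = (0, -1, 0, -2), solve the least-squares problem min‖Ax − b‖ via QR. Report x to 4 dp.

e_1 = w_1/‖w_1‖ = (3, -3, 2, 3)/5.5678 = (0.5388, -0.5388, 0.3592, 0.5388).
r_{12} = e_1·w_2 = -1.0776.
u_2 = w_2 + 1.0776·e_1 = (2.5806, 2.4194, -2.6129, 1.5806).
‖u_2‖ = 4.6732, so e_2 = (0.5522, 0.5177, -0.5591, 0.3382).
r_{13} = e_1·w_3 = 3.5921; r_{23} = e_2·w_3 = 1.8983.
u_3 = w_3 − 3.5921·e_1 − 1.8983·e_2 = (-0.9838, 0.9527, 0.7710, 1.4225).
‖u_3‖ = 2.1198, so e_3 = (-0.4641, 0.4495, 0.3637, 0.6710).
Qᵀb = (-0.5388, -1.1942, -1.7915).
Back-substitute: x_3 = -1.7915/2.1198 = -0.8452.
x_2 = (-1.1942 − 1.8983·(-0.8452))/4.6732 = 0.0878.
x_1 = (-0.5388 + 1.0776·0.0878 − 3.5921·(-0.8452))/5.5678 = 0.4655.

x = (0.4655, 0.0878, -0.8452)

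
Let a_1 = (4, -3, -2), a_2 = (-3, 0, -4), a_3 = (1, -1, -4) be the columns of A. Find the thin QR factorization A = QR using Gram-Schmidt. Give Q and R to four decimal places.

a_1 = (4, -3, -2); ‖a_1‖ = 5.3852, so q_1 = (0.7428, -0.5571, -0.3714).
q_1·a_2 = 0.7428·(-3) + (-0.5571)·0 + (-0.3714)·(-4) = -0.7428.
u_2 = a_2 + 0.7428·q_1 = (-2.4483, -0.4138, -4.2759).
‖u_2‖ = 4.9445, so q_2 = (-0.4951, -0.0837, -0.8648).
q_1·a_3 = 0.7428·1 + (-0.5571)·(-1) + (-0.3714)·(-4) = 2.7854; q_2·a_3 = (-0.4951)·1 + (-0.0837)·(-1) + (-0.8648)·(-4) = 3.0476.
u_3 = a_3 − 2.7854·q_1 − 3.0476·q_2 = (0.4401, 0.8068, -0.3300).
‖u_3‖ = 0.9765, so q_3 = (0.4507, 0.8262, -0.3380).

Q = [[0.7428, -0.4951, 0.4507], [-0.5571, -0.0837, 0.8262], [-0.3714, -0.8648, -0.3380]], R = [[5.3852, -0.7428, 2.7854], [0.0000, 4.9445, 3.0476], [0.0000, 0.0000, 0.9765]]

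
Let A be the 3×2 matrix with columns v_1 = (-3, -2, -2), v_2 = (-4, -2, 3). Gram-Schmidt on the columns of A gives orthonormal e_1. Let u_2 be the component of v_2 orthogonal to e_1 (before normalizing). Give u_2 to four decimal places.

e_1 = v_1/‖v_1‖ = (-3, -2, -2)/4.1231 = (-0.7276, -0.4851, -0.4851).
r_{12} = e_1·v_2 = 2.4254.
u_2 = v_2 − 2.4254·e_1 = (-2.2353, -0.8235, 4.1765).

u_2 = (-2.2353, -0.8235, 4.1765)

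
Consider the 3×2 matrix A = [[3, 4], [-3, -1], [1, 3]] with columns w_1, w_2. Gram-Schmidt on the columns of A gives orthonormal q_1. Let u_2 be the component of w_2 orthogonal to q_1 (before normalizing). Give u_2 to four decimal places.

w_1 = (3, -3, 1); ‖w_1‖ = 4.3589, so q_1 = (0.6882, -0.6882, 0.2294).
q_1·w_2 = 0.6882·4 + (-0.6882)·(-1) + 0.2294·3 = 4.1295.
u_2 = w_2 − 4.1295·q_1 = (1.1579, 1.8421, 2.0526).

u_2 = (1.1579, 1.8421, 2.0526)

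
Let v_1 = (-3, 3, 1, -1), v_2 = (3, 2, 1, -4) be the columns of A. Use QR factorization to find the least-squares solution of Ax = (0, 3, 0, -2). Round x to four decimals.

x = (0.5067, 0.4329)

e_1 = v_1/‖v_1‖ = (-3, 3, 1, -1)/4.4721 = (-0.6708, 0.6708, 0.2236, -0.2236).
r_{12} = e_1·v_2 = 0.4472.
u_2 = v_2 − 0.4472·e_1 = (3.3000, 1.7000, 0.9000, -3.9000).
‖u_2‖ = 5.4589, so e_2 = (0.6045, 0.3114, 0.1649, -0.7144).
Qᵀb = (2.4597, 2.3631).
Back-substitute: x_2 = 2.3631/5.4589 = 0.4329.
x_1 = (2.4597 − 0.4472·0.4329)/4.4721 = 0.5067.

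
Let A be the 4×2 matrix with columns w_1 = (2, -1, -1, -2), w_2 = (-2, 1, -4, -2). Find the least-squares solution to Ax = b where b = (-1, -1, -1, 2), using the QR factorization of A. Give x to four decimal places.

x = (-0.4274, 0.0913)

w_1 = (2, -1, -1, -2); ‖w_1‖ = 3.1623, so e_1 = (0.6325, -0.3162, -0.3162, -0.6325).
e_1·w_2 = 0.6325·(-2) + (-0.3162)·1 + (-0.3162)·(-4) + (-0.6325)·(-2) = 0.9487.
u_2 = w_2 − 0.9487·e_1 = (-2.6000, 1.3000, -3.7000, -1.4000).
‖u_2‖ = 4.9092, so e_2 = (-0.5296, 0.2648, -0.7537, -0.2852).
Qᵀb = (-1.2649, 0.4481).
Back-substitute: x_2 = 0.4481/4.9092 = 0.0913.
x_1 = (-1.2649 − 0.9487·0.0913)/3.1623 = -0.4274.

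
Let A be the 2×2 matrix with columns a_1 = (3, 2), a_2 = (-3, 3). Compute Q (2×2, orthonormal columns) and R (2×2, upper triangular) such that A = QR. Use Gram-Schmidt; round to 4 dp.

Q = [[0.8321, -0.5547], [0.5547, 0.8321]], R = [[3.6056, -0.8321], [0.0000, 4.1603]]

a_1 = (3, 2); ‖a_1‖ = 3.6056, so q_1 = (0.8321, 0.5547).
q_1·a_2 = 0.8321·(-3) + 0.5547·3 = -0.8321.
u_2 = a_2 + 0.8321·q_1 = (-2.3077, 3.4615).
‖u_2‖ = 4.1603, so q_2 = (-0.5547, 0.8321).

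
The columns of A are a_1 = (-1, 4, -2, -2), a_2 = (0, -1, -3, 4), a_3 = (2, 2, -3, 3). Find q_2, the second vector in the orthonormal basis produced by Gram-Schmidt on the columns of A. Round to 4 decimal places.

q_1 = a_1/‖a_1‖ = (-1, 4, -2, -2)/5.0000 = (-0.2000, 0.8000, -0.4000, -0.4000).
r_{12} = q_1·a_2 = -1.2000.
u_2 = a_2 + 1.2000·q_1 = (-0.2400, -0.0400, -3.4800, 3.5200).
‖u_2‖ = 4.9558, so q_2 = (-0.0484, -0.0081, -0.7022, 0.7103).

q_2 = (-0.0484, -0.0081, -0.7022, 0.7103)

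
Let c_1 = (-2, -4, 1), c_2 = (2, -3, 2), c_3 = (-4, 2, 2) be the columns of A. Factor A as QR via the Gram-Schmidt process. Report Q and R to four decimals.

Q = [[-0.4364, 0.8439, -0.3119], [-0.8729, -0.3131, 0.3743], [0.2182, 0.4356, 0.8733]], R = [[4.5826, 2.1822, 0.4364], [0.0000, 3.4983, -3.1308], [0.0000, 0.0000, 3.7427]]

c_1 = (-2, -4, 1); ‖c_1‖ = 4.5826, so q_1 = (-0.4364, -0.8729, 0.2182).
q_1·c_2 = (-0.4364)·2 + (-0.8729)·(-3) + 0.2182·2 = 2.1822.
u_2 = c_2 − 2.1822·q_1 = (2.9524, -1.0952, 1.5238).
‖u_2‖ = 3.4983, so q_2 = (0.8439, -0.3131, 0.4356).
q_1·c_3 = (-0.4364)·(-4) + (-0.8729)·2 + 0.2182·2 = 0.4364; q_2·c_3 = 0.8439·(-4) + (-0.3131)·2 + 0.4356·2 = -3.1308.
u_3 = c_3 − 0.4364·q_1 + 3.1308·q_2 = (-1.1673, 1.4008, 3.2685).
‖u_3‖ = 3.7427, so q_3 = (-0.3119, 0.3743, 0.8733).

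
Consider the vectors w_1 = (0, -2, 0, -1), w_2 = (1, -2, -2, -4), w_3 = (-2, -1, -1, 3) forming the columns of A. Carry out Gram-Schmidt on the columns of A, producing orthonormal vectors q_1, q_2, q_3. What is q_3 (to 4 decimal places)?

q_3 = (-0.4368, -0.1911, -0.7916, 0.3822)

q_1 = w_1/‖w_1‖ = (0, -2, 0, -1)/2.2361 = (0.0000, -0.8944, 0.0000, -0.4472).
r_{12} = q_1·w_2 = 3.5777.
u_2 = w_2 − 3.5777·q_1 = (1.0000, 1.2000, -2.0000, -2.4000).
‖u_2‖ = 3.4928, so q_2 = (0.2863, 0.3436, -0.5726, -0.6871).
r_{13} = q_1·w_3 = -0.4472; r_{23} = q_2·w_3 = -2.4049.
u_3 = w_3 + 0.4472·q_1 + 2.4049·q_2 = (-1.3115, -0.5738, -2.3770, 1.1475).
‖u_3‖ = 3.0027, so q_3 = (-0.4368, -0.1911, -0.7916, 0.3822).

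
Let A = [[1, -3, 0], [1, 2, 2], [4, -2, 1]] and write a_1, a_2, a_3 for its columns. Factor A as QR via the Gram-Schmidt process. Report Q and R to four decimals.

Q = [[0.2357, -0.7071, 0.6667], [0.2357, 0.7071, 0.6667], [0.9428, 0.0000, -0.3333]], R = [[4.2426, -2.1213, 1.4142], [0.0000, 3.5355, 1.4142], [0.0000, 0.0000, 1.0000]]

q_1 = a_1/‖a_1‖ = (1, 1, 4)/4.2426 = (0.2357, 0.2357, 0.9428).
r_{12} = q_1·a_2 = -2.1213.
u_2 = a_2 + 2.1213·q_1 = (-2.5000, 2.5000, 0.0000).
‖u_2‖ = 3.5355, so q_2 = (-0.7071, 0.7071, 0.0000).
r_{13} = q_1·a_3 = 1.4142; r_{23} = q_2·a_3 = 1.4142.
u_3 = a_3 − 1.4142·q_1 − 1.4142·q_2 = (0.6667, 0.6667, -0.3333).
‖u_3‖ = 1.0000, so q_3 = (0.6667, 0.6667, -0.3333).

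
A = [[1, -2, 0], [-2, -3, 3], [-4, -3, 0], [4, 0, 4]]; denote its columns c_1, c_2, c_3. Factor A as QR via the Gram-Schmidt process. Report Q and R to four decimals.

c_1 = (1, -2, -4, 4); ‖c_1‖ = 6.0828, so e_1 = (0.1644, -0.3288, -0.6576, 0.6576).
e_1·c_2 = 0.1644·(-2) + (-0.3288)·(-3) + (-0.6576)·(-3) + 0.6576·0 = 2.6304.
u_2 = c_2 − 2.6304·e_1 = (-2.4324, -2.1351, -1.2703, -1.7297).
‖u_2‖ = 3.8834, so e_2 = (-0.6264, -0.5498, -0.3271, -0.4454).
e_1·c_3 = 0.1644·0 + (-0.3288)·3 + (-0.6576)·0 + 0.6576·4 = 1.6440; e_2·c_3 = (-0.6264)·0 + (-0.5498)·3 + (-0.3271)·0 + (-0.4454)·4 = -3.4311.
u_3 = c_3 − 1.6440·e_1 + 3.4311·e_2 = (-2.4194, 1.6541, -0.0412, 1.3907).
‖u_3‖ = 3.2442, so e_3 = (-0.7457, 0.5099, -0.0127, 0.4287).

Q = [[0.1644, -0.6264, -0.7457], [-0.3288, -0.5498, 0.5099], [-0.6576, -0.3271, -0.0127], [0.6576, -0.4454, 0.4287]], R = [[6.0828, 2.6304, 1.6440], [0.0000, 3.8834, -3.4311], [0.0000, 0.0000, 3.2442]]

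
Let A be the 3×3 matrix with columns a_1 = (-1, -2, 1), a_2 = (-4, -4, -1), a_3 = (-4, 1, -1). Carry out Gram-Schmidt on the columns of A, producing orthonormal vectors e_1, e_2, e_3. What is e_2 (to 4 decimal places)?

a_1 = (-1, -2, 1); ‖a_1‖ = 2.4495, so e_1 = (-0.4082, -0.8165, 0.4082).
e_1·a_2 = (-0.4082)·(-4) + (-0.8165)·(-4) + 0.4082·(-1) = 4.4907.
u_2 = a_2 − 4.4907·e_1 = (-2.1667, -0.3333, -2.8333).
‖u_2‖ = 3.5824, so e_2 = (-0.6048, -0.0930, -0.7909).

e_2 = (-0.6048, -0.0930, -0.7909)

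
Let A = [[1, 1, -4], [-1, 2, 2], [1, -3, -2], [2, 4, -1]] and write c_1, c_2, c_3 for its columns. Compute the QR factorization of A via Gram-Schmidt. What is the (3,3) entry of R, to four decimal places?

c_1 = (1, -1, 1, 2); ‖c_1‖ = 2.6458, so e_1 = (0.3780, -0.3780, 0.3780, 0.7559).
e_1·c_2 = 0.3780·1 + (-0.3780)·2 + 0.3780·(-3) + 0.7559·4 = 1.5119.
u_2 = c_2 − 1.5119·e_1 = (0.4286, 2.5714, -3.5714, 2.8571).
‖u_2‖ = 5.2644, so e_2 = (0.0814, 0.4885, -0.6784, 0.5427).
e_1·c_3 = 0.3780·(-4) + (-0.3780)·2 + 0.3780·(-2) + 0.7559·(-1) = -3.7796; e_2·c_3 = 0.0814·(-4) + 0.4885·2 + (-0.6784)·(-2) + 0.5427·(-1) = 1.4654.
u_3 = c_3 + 3.7796·e_1 − 1.4654·e_2 = (-2.6907, -0.1443, 0.4227, 1.0619).
r_{33} = ‖u_3‖ = 2.9269.

r_{33} = 2.9269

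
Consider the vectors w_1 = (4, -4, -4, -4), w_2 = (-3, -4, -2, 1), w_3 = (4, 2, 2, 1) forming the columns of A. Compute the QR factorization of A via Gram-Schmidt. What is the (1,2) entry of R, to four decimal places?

q_1 = w_1/‖w_1‖ = (4, -4, -4, -4)/8.0000 = (0.5000, -0.5000, -0.5000, -0.5000).
r_{12} = q_1·w_2 = 1.0000.

r_{12} = 1.0000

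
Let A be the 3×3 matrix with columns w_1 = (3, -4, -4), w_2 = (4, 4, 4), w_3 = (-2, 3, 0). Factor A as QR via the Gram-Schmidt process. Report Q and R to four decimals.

w_1 = (3, -4, -4); ‖w_1‖ = 6.4031, so e_1 = (0.4685, -0.6247, -0.6247).
e_1·w_2 = 0.4685·4 + (-0.6247)·4 + (-0.6247)·4 = -3.1235.
u_2 = w_2 + 3.1235·e_1 = (5.4634, 2.0488, 2.0488).
‖u_2‖ = 6.1842, so e_2 = (0.8835, 0.3313, 0.3313).
e_1·w_3 = 0.4685·(-2) + (-0.6247)·3 + (-0.6247)·0 = -2.8111; e_2·w_3 = 0.8835·(-2) + 0.3313·3 + 0.3313·0 = -0.7730.
u_3 = w_3 + 2.8111·e_1 + 0.7730·e_2 = (0.0000, 1.5000, -1.5000).
‖u_3‖ = 2.1213, so e_3 = (0.0000, 0.7071, -0.7071).

Q = [[0.4685, 0.8835, 0.0000], [-0.6247, 0.3313, 0.7071], [-0.6247, 0.3313, -0.7071]], R = [[6.4031, -3.1235, -2.8111], [0.0000, 6.1842, -0.7730], [0.0000, 0.0000, 2.1213]]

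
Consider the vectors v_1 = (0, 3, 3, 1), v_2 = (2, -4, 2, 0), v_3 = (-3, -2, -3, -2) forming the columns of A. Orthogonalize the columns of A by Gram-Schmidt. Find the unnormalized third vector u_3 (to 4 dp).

u_3 = (-2.1524, -0.6095, 0.9333, -0.9714)

v_1 = (0, 3, 3, 1); ‖v_1‖ = 4.3589, so q_1 = (0.0000, 0.6882, 0.6882, 0.2294).
q_1·v_2 = 0.0000·2 + 0.6882·(-4) + 0.6882·2 + 0.2294·0 = -1.3765.
u_2 = v_2 + 1.3765·q_1 = (2.0000, -3.0526, 2.9474, 0.3158).
‖u_2‖ = 4.7016, so q_2 = (0.4254, -0.6493, 0.6269, 0.0672).
q_1·v_3 = 0.0000·(-3) + 0.6882·(-2) + 0.6882·(-3) + 0.2294·(-2) = -3.9001; q_2·v_3 = 0.4254·(-3) + (-0.6493)·(-2) + 0.6269·(-3) + 0.0672·(-2) = -1.9926.
u_3 = v_3 + 3.9001·q_1 + 1.9926·q_2 = (-2.1524, -0.6095, 0.9333, -0.9714).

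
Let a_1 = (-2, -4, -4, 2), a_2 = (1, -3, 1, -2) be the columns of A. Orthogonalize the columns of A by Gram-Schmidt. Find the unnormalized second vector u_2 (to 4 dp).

q_1 = a_1/‖a_1‖ = (-2, -4, -4, 2)/6.3246 = (-0.3162, -0.6325, -0.6325, 0.3162).
r_{12} = q_1·a_2 = 0.3162.
u_2 = a_2 − 0.3162·q_1 = (1.1000, -2.8000, 1.2000, -2.1000).

u_2 = (1.1000, -2.8000, 1.2000, -2.1000)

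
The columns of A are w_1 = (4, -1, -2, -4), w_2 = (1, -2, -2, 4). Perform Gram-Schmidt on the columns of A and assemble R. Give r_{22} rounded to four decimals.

w_1 = (4, -1, -2, -4); ‖w_1‖ = 6.0828, so q_1 = (0.6576, -0.1644, -0.3288, -0.6576).
q_1·w_2 = 0.6576·1 + (-0.1644)·(-2) + (-0.3288)·(-2) + (-0.6576)·4 = -0.9864.
u_2 = w_2 + 0.9864·q_1 = (1.6486, -2.1622, -2.3243, 3.3514).
r_{22} = ‖u_2‖ = 4.9017.

r_{22} = 4.9017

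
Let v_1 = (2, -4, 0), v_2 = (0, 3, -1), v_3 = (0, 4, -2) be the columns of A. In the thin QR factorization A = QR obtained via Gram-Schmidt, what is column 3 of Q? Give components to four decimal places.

v_1 = (2, -4, 0); ‖v_1‖ = 4.4721, so q_1 = (0.4472, -0.8944, 0.0000).
q_1·v_2 = 0.4472·0 + (-0.8944)·3 + 0.0000·(-1) = -2.6833.
u_2 = v_2 + 2.6833·q_1 = (1.2000, 0.6000, -1.0000).
‖u_2‖ = 1.6733, so q_2 = (0.7171, 0.3586, -0.5976).
q_1·v_3 = 0.4472·0 + (-0.8944)·4 + 0.0000·(-2) = -3.5777; q_2·v_3 = 0.7171·0 + 0.3586·4 + (-0.5976)·(-2) = 2.6295.
u_3 = v_3 + 3.5777·q_1 − 2.6295·q_2 = (-0.2857, -0.1429, -0.4286).
‖u_3‖ = 0.5345, so q_3 = (-0.5345, -0.2673, -0.8018).

q_3 = (-0.5345, -0.2673, -0.8018)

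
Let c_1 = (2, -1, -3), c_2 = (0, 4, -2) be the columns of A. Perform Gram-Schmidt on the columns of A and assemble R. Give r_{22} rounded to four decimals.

r_{22} = 4.4401

e_1 = c_1/‖c_1‖ = (2, -1, -3)/3.7417 = (0.5345, -0.2673, -0.8018).
r_{12} = e_1·c_2 = 0.5345.
u_2 = c_2 − 0.5345·e_1 = (-0.2857, 4.1429, -1.5714).
r_{22} = ‖u_2‖ = 4.4401.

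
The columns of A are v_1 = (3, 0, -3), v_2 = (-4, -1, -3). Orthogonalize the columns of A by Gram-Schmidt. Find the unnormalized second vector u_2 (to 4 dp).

v_1 = (3, 0, -3); ‖v_1‖ = 4.2426, so e_1 = (0.7071, 0.0000, -0.7071).
e_1·v_2 = 0.7071·(-4) + 0.0000·(-1) + (-0.7071)·(-3) = -0.7071.
u_2 = v_2 + 0.7071·e_1 = (-3.5000, -1.0000, -3.5000).

u_2 = (-3.5000, -1.0000, -3.5000)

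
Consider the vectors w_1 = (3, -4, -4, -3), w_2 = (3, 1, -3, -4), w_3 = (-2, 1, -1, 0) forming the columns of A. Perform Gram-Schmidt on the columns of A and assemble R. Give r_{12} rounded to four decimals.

r_{12} = 4.1012

w_1 = (3, -4, -4, -3); ‖w_1‖ = 7.0711, so e_1 = (0.4243, -0.5657, -0.5657, -0.4243).
r_{12} = e_1·w_2 = 4.1012.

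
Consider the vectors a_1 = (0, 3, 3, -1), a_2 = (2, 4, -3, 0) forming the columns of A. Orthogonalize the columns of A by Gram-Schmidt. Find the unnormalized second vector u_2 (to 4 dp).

u_2 = (2.0000, 3.5263, -3.4737, 0.1579)

e_1 = a_1/‖a_1‖ = (0, 3, 3, -1)/4.3589 = (0.0000, 0.6882, 0.6882, -0.2294).
r_{12} = e_1·a_2 = 0.6882.
u_2 = a_2 − 0.6882·e_1 = (2.0000, 3.5263, -3.4737, 0.1579).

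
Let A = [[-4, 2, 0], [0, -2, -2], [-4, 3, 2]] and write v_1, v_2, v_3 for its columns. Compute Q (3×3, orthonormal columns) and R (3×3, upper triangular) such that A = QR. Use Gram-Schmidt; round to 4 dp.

e_1 = v_1/‖v_1‖ = (-4, 0, -4)/5.6569 = (-0.7071, 0.0000, -0.7071).
r_{12} = e_1·v_2 = -3.5355.
u_2 = v_2 + 3.5355·e_1 = (-0.5000, -2.0000, 0.5000).
‖u_2‖ = 2.1213, so e_2 = (-0.2357, -0.9428, 0.2357).
r_{13} = e_1·v_3 = -1.4142; r_{23} = e_2·v_3 = 2.3570.
u_3 = v_3 + 1.4142·e_1 − 2.3570·e_2 = (-0.4444, 0.2222, 0.4444).
‖u_3‖ = 0.6667, so e_3 = (-0.6667, 0.3333, 0.6667).

Q = [[-0.7071, -0.2357, -0.6667], [0.0000, -0.9428, 0.3333], [-0.7071, 0.2357, 0.6667]], R = [[5.6569, -3.5355, -1.4142], [0.0000, 2.1213, 2.3570], [0.0000, 0.0000, 0.6667]]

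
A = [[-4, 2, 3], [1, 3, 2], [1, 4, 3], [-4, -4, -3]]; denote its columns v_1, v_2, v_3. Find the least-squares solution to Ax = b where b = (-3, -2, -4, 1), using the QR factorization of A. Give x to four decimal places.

x = (0.7477, -1.9910, 1.2883)

v_1 = (-4, 1, 1, -4); ‖v_1‖ = 5.8310, so e_1 = (-0.6860, 0.1715, 0.1715, -0.6860).
e_1·v_2 = (-0.6860)·2 + 0.1715·3 + 0.1715·4 + (-0.6860)·(-4) = 2.5725.
u_2 = v_2 − 2.5725·e_1 = (3.7647, 2.5588, 3.5588, -2.2353).
‖u_2‖ = 6.1953, so e_2 = (0.6077, 0.4130, 0.5744, -0.3608).
e_1·v_3 = (-0.6860)·3 + 0.1715·2 + 0.1715·3 + (-0.6860)·(-3) = 0.8575; e_2·v_3 = 0.6077·3 + 0.4130·2 + 0.5744·3 + (-0.3608)·(-3) = 5.4548.
u_3 = v_3 − 0.8575·e_1 − 5.4548·e_2 = (0.2736, -0.4000, -0.2805, -0.4437).
‖u_3‖ = 0.7144, so e_3 = (0.3829, -0.5599, -0.3926, -0.6211).
Qᵀb = (0.3430, -5.3076, 0.9203).
Back-substitute: x_3 = 0.9203/0.7144 = 1.2883.
x_2 = (-5.3076 − 5.4548·1.2883)/6.1953 = -1.9910.
x_1 = (0.3430 − 2.5725·(-1.9910) − 0.8575·1.2883)/5.8310 = 0.7477.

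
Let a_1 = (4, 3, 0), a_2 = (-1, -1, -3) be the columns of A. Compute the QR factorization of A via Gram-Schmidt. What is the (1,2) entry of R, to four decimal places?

a_1 = (4, 3, 0); ‖a_1‖ = 5.0000, so q_1 = (0.8000, 0.6000, 0.0000).
r_{12} = q_1·a_2 = -1.4000.

r_{12} = -1.4000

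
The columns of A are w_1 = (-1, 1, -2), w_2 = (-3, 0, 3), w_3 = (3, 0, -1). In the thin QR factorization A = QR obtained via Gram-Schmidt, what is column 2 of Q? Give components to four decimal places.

q_2 = (-0.8616, 0.1231, 0.4924)

q_1 = w_1/‖w_1‖ = (-1, 1, -2)/2.4495 = (-0.4082, 0.4082, -0.8165).
r_{12} = q_1·w_2 = -1.2247.
u_2 = w_2 + 1.2247·q_1 = (-3.5000, 0.5000, 2.0000).
‖u_2‖ = 4.0620, so q_2 = (-0.8616, 0.1231, 0.4924).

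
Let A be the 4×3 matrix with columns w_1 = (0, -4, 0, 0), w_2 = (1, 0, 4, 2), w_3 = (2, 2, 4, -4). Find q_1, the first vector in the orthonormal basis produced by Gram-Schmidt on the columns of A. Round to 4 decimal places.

q_1 = (0.0000, -1.0000, 0.0000, 0.0000)

w_1 = (0, -4, 0, 0); ‖w_1‖ = 4.0000, so q_1 = (0.0000, -1.0000, 0.0000, 0.0000).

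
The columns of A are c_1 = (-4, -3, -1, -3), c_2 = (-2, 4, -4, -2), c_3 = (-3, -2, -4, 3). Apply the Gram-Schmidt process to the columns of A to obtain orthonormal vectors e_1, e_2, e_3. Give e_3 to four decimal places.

c_1 = (-4, -3, -1, -3); ‖c_1‖ = 5.9161, so e_1 = (-0.6761, -0.5071, -0.1690, -0.5071).
e_1·c_2 = (-0.6761)·(-2) + (-0.5071)·4 + (-0.1690)·(-4) + (-0.5071)·(-2) = 1.0142.
u_2 = c_2 − 1.0142·e_1 = (-1.3143, 4.5143, -3.8286, -1.4857).
‖u_2‖ = 6.2427, so e_2 = (-0.2105, 0.7231, -0.6133, -0.2380).
e_1·c_3 = (-0.6761)·(-3) + (-0.5071)·(-2) + (-0.1690)·(-4) + (-0.5071)·3 = 2.1974; e_2·c_3 = (-0.2105)·(-3) + 0.7231·(-2) + (-0.6133)·(-4) + (-0.2380)·3 = 0.9245.
u_3 = c_3 − 2.1974·e_1 − 0.9245·e_2 = (-1.3196, -1.5543, -3.0616, 4.3343).
‖u_3‖ = 5.6848, so e_3 = (-0.2321, -0.2734, -0.5386, 0.7624).

e_3 = (-0.2321, -0.2734, -0.5386, 0.7624)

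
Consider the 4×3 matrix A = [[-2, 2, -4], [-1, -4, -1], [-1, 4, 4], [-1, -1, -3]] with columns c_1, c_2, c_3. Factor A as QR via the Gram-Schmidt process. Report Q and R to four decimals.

c_1 = (-2, -1, -1, -1); ‖c_1‖ = 2.6458, so q_1 = (-0.7559, -0.3780, -0.3780, -0.3780).
q_1·c_2 = (-0.7559)·2 + (-0.3780)·(-4) + (-0.3780)·4 + (-0.3780)·(-1) = -1.1339.
u_2 = c_2 + 1.1339·q_1 = (1.1429, -4.4286, 3.5714, -1.4286).
‖u_2‖ = 5.9761, so q_2 = (0.1912, -0.7410, 0.5976, -0.2390).
q_1·c_3 = (-0.7559)·(-4) + (-0.3780)·(-1) + (-0.3780)·4 + (-0.3780)·(-3) = 3.0237; q_2·c_3 = 0.1912·(-4) + (-0.7410)·(-1) + 0.5976·4 + (-0.2390)·(-3) = 3.0837.
u_3 = c_3 − 3.0237·q_1 − 3.0837·q_2 = (-2.3040, 2.4280, 3.3000, -1.1200).
‖u_3‖ = 4.8320, so q_3 = (-0.4768, 0.5025, 0.6830, -0.2318).

Q = [[-0.7559, 0.1912, -0.4768], [-0.3780, -0.7410, 0.5025], [-0.3780, 0.5976, 0.6830], [-0.3780, -0.2390, -0.2318]], R = [[2.6458, -1.1339, 3.0237], [0.0000, 5.9761, 3.0837], [0.0000, 0.0000, 4.8320]]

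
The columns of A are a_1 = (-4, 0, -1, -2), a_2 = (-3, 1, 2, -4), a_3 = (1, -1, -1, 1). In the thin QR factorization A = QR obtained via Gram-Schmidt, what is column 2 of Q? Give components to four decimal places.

a_1 = (-4, 0, -1, -2); ‖a_1‖ = 4.5826, so q_1 = (-0.8729, 0.0000, -0.2182, -0.4364).
q_1·a_2 = (-0.8729)·(-3) + 0.0000·1 + (-0.2182)·2 + (-0.4364)·(-4) = 3.9279.
u_2 = a_2 − 3.9279·q_1 = (0.4286, 1.0000, 2.8571, -2.2857).
‖u_2‖ = 3.8173, so q_2 = (0.1123, 0.2620, 0.7485, -0.5988).

q_2 = (0.1123, 0.2620, 0.7485, -0.5988)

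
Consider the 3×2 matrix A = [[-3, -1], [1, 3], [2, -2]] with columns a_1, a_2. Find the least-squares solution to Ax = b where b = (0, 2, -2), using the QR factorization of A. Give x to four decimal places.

q_1 = a_1/‖a_1‖ = (-3, 1, 2)/3.7417 = (-0.8018, 0.2673, 0.5345).
r_{12} = q_1·a_2 = 0.5345.
u_2 = a_2 − 0.5345·q_1 = (-0.5714, 2.8571, -2.2857).
‖u_2‖ = 3.7033, so q_2 = (-0.1543, 0.7715, -0.6172).
Qᵀb = (-0.5345, 2.7775).
Back-substitute: x_2 = 2.7775/3.7033 = 0.7500.
x_1 = (-0.5345 − 0.5345·0.7500)/3.7417 = -0.2500.

x = (-0.2500, 0.7500)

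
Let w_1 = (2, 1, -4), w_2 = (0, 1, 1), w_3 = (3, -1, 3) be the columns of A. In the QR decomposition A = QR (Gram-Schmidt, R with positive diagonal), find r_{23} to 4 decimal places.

w_1 = (2, 1, -4); ‖w_1‖ = 4.5826, so e_1 = (0.4364, 0.2182, -0.8729).
e_1·w_2 = 0.4364·0 + 0.2182·1 + (-0.8729)·1 = -0.6547.
u_2 = w_2 + 0.6547·e_1 = (0.2857, 1.1429, 0.4286).
‖u_2‖ = 1.2536, so e_2 = (0.2279, 0.9117, 0.3419).
r_{23} = e_2·w_3 = 0.7977.

r_{23} = 0.7977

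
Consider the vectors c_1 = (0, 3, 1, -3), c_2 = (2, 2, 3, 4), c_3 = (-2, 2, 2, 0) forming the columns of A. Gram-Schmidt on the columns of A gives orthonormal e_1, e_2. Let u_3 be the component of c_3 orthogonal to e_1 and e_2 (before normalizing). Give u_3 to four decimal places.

u_3 = (-2.4466, 0.1845, 0.8738, 0.4757)

c_1 = (0, 3, 1, -3); ‖c_1‖ = 4.3589, so e_1 = (0.0000, 0.6882, 0.2294, -0.6882).
e_1·c_2 = 0.0000·2 + 0.6882·2 + 0.2294·3 + (-0.6882)·4 = -0.6882.
u_2 = c_2 + 0.6882·e_1 = (2.0000, 2.4737, 3.1579, 3.5263).
‖u_2‖ = 5.7032, so e_2 = (0.3507, 0.4337, 0.5537, 0.6183).
e_1·c_3 = 0.0000·(-2) + 0.6882·2 + 0.2294·2 + (-0.6882)·0 = 1.8353; e_2·c_3 = 0.3507·(-2) + 0.4337·2 + 0.5537·2 + 0.6183·0 = 1.2735.
u_3 = c_3 − 1.8353·e_1 − 1.2735·e_2 = (-2.4466, 0.1845, 0.8738, 0.4757).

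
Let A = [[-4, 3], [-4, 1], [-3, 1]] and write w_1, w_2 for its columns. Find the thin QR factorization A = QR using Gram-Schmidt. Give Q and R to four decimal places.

w_1 = (-4, -4, -3); ‖w_1‖ = 6.4031, so q_1 = (-0.6247, -0.6247, -0.4685).
q_1·w_2 = (-0.6247)·3 + (-0.6247)·1 + (-0.4685)·1 = -2.9673.
u_2 = w_2 + 2.9673·q_1 = (1.1463, -0.8537, -0.3902).
‖u_2‖ = 1.4816, so q_2 = (0.7737, -0.5762, -0.2634).

Q = [[-0.6247, 0.7737], [-0.6247, -0.5762], [-0.4685, -0.2634]], R = [[6.4031, -2.9673], [0.0000, 1.4816]]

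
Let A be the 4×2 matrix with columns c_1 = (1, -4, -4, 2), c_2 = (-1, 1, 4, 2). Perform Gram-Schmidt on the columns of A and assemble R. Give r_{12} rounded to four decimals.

r_{12} = -2.7948

c_1 = (1, -4, -4, 2); ‖c_1‖ = 6.0828, so q_1 = (0.1644, -0.6576, -0.6576, 0.3288).
r_{12} = q_1·c_2 = -2.7948.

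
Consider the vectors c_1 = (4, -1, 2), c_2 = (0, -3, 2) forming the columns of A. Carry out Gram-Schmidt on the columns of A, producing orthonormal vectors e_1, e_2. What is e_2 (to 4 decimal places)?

e_2 = (-0.4082, -0.8165, 0.4082)

e_1 = c_1/‖c_1‖ = (4, -1, 2)/4.5826 = (0.8729, -0.2182, 0.4364).
r_{12} = e_1·c_2 = 1.5275.
u_2 = c_2 − 1.5275·e_1 = (-1.3333, -2.6667, 1.3333).
‖u_2‖ = 3.2660, so e_2 = (-0.4082, -0.8165, 0.4082).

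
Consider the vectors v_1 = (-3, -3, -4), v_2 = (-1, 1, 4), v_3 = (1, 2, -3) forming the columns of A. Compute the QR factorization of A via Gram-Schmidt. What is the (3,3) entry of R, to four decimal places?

v_1 = (-3, -3, -4); ‖v_1‖ = 5.8310, so e_1 = (-0.5145, -0.5145, -0.6860).
e_1·v_2 = (-0.5145)·(-1) + (-0.5145)·1 + (-0.6860)·4 = -2.7440.
u_2 = v_2 + 2.7440·e_1 = (-2.4118, -0.4118, 2.1176).
‖u_2‖ = 3.2358, so e_2 = (-0.7453, -0.1273, 0.6544).
e_1·v_3 = (-0.5145)·1 + (-0.5145)·2 + (-0.6860)·(-3) = 0.5145; e_2·v_3 = (-0.7453)·1 + (-0.1273)·2 + 0.6544·(-3) = -2.9631.
u_3 = v_3 − 0.5145·e_1 + 2.9631·e_2 = (-0.9438, 1.8876, -0.7079).
r_{33} = ‖u_3‖ = 2.2260.

r_{33} = 2.2260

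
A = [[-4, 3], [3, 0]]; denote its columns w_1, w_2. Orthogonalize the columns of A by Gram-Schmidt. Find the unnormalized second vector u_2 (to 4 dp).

w_1 = (-4, 3); ‖w_1‖ = 5.0000, so q_1 = (-0.8000, 0.6000).
q_1·w_2 = (-0.8000)·3 + 0.6000·0 = -2.4000.
u_2 = w_2 + 2.4000·q_1 = (1.0800, 1.4400).

u_2 = (1.0800, 1.4400)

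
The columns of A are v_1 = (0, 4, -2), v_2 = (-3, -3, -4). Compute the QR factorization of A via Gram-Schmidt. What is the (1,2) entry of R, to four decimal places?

r_{12} = -0.8944

q_1 = v_1/‖v_1‖ = (0, 4, -2)/4.4721 = (0.0000, 0.8944, -0.4472).
r_{12} = q_1·v_2 = -0.8944.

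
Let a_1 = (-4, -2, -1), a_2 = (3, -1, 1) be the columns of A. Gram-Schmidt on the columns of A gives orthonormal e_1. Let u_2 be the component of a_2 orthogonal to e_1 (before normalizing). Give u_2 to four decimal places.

a_1 = (-4, -2, -1); ‖a_1‖ = 4.5826, so e_1 = (-0.8729, -0.4364, -0.2182).
e_1·a_2 = (-0.8729)·3 + (-0.4364)·(-1) + (-0.2182)·1 = -2.4004.
u_2 = a_2 + 2.4004·e_1 = (0.9048, -2.0476, 0.4762).

u_2 = (0.9048, -2.0476, 0.4762)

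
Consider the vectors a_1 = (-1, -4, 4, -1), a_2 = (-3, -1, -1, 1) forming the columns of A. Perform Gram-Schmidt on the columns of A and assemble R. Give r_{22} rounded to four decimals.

e_1 = a_1/‖a_1‖ = (-1, -4, 4, -1)/5.8310 = (-0.1715, -0.6860, 0.6860, -0.1715).
r_{12} = e_1·a_2 = 0.3430.
u_2 = a_2 − 0.3430·e_1 = (-2.9412, -0.7647, -1.2353, 1.0588).
r_{22} = ‖u_2‖ = 3.4471.

r_{22} = 3.4471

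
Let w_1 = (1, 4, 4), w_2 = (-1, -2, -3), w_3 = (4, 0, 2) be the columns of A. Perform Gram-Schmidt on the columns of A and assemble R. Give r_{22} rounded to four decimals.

w_1 = (1, 4, 4); ‖w_1‖ = 5.7446, so e_1 = (0.1741, 0.6963, 0.6963).
e_1·w_2 = 0.1741·(-1) + 0.6963·(-2) + 0.6963·(-3) = -3.6556.
u_2 = w_2 + 3.6556·e_1 = (-0.3636, 0.5455, -0.4545).
r_{22} = ‖u_2‖ = 0.7977.

r_{22} = 0.7977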